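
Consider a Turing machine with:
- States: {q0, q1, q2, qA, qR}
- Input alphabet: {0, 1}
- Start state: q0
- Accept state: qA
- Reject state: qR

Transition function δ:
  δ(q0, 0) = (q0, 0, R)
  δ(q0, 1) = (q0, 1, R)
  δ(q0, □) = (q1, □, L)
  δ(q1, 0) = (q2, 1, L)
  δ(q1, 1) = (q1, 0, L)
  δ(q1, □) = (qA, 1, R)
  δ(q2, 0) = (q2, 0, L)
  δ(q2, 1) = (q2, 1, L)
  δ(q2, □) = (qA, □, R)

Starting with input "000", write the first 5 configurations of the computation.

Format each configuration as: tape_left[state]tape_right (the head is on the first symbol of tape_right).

Transitions applied:
Step 1: δ(q0, 0) = (q0, 0, R)
Step 2: δ(q0, 0) = (q0, 0, R)
Step 3: δ(q0, 0) = (q0, 0, R)
Step 4: δ(q0, □) = (q1, □, L)

The first 5 configurations are:
[q0]000 ⊢ 0[q0]00 ⊢ 00[q0]0 ⊢ 000[q0]□ ⊢ 00[q1]0□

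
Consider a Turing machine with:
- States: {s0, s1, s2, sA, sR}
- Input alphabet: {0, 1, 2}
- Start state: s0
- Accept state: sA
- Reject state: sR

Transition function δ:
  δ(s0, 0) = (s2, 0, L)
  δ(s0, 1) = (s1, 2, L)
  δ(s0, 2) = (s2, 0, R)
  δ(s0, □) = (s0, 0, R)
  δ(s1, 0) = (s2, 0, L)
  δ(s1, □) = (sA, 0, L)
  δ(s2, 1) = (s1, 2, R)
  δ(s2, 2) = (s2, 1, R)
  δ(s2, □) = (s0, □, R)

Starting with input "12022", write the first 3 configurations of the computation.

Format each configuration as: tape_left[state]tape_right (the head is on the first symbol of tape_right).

Transitions applied:
Step 1: δ(s0, 1) = (s1, 2, L)
Step 2: δ(s1, □) = (sA, 0, L)

The first 3 configurations are:
[s0]12022 ⊢ [s1]□22022 ⊢ [sA]□022022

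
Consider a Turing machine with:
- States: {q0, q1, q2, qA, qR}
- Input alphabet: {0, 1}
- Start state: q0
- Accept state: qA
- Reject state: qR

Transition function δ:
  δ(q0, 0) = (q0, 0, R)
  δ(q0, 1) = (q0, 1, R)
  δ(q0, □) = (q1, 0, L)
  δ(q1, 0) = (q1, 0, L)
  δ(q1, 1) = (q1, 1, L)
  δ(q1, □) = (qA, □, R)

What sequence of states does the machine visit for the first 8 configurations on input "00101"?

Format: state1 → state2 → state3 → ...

Execution trace:
Initial: [q0]00101
Step 1: δ(q0, 0) = (q0, 0, R) → 0[q0]0101
Step 2: δ(q0, 0) = (q0, 0, R) → 00[q0]101
Step 3: δ(q0, 1) = (q0, 1, R) → 001[q0]01
Step 4: δ(q0, 0) = (q0, 0, R) → 0010[q0]1
Step 5: δ(q0, 1) = (q0, 1, R) → 00101[q0]□
Step 6: δ(q0, □) = (q1, 0, L) → 0010[q1]10
Step 7: δ(q1, 1) = (q1, 1, L) → 001[q1]010

State sequence: q0 → q0 → q0 → q0 → q0 → q0 → q1 → q1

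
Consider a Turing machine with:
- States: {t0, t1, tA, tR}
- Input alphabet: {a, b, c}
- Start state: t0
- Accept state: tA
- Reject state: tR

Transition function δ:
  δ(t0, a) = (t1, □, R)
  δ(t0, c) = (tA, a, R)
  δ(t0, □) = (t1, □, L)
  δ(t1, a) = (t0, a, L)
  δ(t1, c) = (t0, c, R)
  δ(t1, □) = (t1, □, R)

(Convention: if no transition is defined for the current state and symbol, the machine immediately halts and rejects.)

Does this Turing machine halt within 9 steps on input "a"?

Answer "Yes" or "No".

Execution trace:
Initial: [t0]a
Step 1: δ(t0, a) = (t1, □, R) → □[t1]□
Step 2: δ(t1, □) = (t1, □, R) → □□[t1]□
Step 3: δ(t1, □) = (t1, □, R) → □□□[t1]□
Step 4: δ(t1, □) = (t1, □, R) → □□□□[t1]□
Step 5: δ(t1, □) = (t1, □, R) → □□□□□[t1]□
Step 6: δ(t1, □) = (t1, □, R) → □□□□□□[t1]□
Step 7: δ(t1, □) = (t1, □, R) → □□□□□□□[t1]□
Step 8: δ(t1, □) = (t1, □, R) → □□□□□□□□[t1]□
Step 9: δ(t1, □) = (t1, □, R) → □□□□□□□□□[t1]□

The machine has not reached a halting state after 9 steps.
The machine did not halt within the 9-step bound.

Answer: No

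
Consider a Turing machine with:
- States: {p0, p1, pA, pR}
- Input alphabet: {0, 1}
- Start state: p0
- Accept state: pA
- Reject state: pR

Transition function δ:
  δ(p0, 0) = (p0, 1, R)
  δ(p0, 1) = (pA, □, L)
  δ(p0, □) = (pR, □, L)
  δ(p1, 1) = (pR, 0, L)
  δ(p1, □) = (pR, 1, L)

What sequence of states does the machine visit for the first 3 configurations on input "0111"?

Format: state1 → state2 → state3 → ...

Execution trace:
Initial: [p0]0111
Step 1: δ(p0, 0) = (p0, 1, R) → 1[p0]111
Step 2: δ(p0, 1) = (pA, □, L) → [pA]1□11

The machine reaches the accept state pA and halts.

State sequence: p0 → p0 → pA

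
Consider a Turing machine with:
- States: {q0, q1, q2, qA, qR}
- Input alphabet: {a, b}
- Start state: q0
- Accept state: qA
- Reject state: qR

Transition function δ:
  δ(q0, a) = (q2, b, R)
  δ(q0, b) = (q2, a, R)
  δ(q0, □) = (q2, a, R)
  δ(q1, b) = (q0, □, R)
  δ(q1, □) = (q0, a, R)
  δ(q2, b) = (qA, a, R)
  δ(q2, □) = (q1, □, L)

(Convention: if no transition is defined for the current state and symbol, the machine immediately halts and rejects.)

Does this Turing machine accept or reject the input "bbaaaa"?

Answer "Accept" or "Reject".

Execution trace:
Initial: [q0]bbaaaa
Step 1: δ(q0, b) = (q2, a, R) → a[q2]baaaa
Step 2: δ(q2, b) = (qA, a, R) → aa[qA]aaaa

The machine reaches the accept state qA and halts.

Answer: Accept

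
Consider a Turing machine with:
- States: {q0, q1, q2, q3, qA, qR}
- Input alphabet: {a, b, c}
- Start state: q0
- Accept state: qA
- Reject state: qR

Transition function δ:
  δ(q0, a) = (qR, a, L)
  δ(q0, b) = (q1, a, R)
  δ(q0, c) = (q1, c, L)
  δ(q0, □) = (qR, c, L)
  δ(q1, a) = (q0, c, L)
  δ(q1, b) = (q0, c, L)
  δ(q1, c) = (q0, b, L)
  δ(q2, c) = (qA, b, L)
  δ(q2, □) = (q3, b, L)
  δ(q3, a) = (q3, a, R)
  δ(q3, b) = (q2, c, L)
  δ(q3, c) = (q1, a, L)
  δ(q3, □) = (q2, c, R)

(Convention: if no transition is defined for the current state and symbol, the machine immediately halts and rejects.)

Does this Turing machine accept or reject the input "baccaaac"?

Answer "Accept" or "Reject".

Execution trace:
Initial: [q0]baccaaac
Step 1: δ(q0, b) = (q1, a, R) → a[q1]accaaac
Step 2: δ(q1, a) = (q0, c, L) → [q0]acccaaac
Step 3: δ(q0, a) = (qR, a, L) → [qR]□acccaaac

The machine reaches the reject state qR and halts.

Answer: Reject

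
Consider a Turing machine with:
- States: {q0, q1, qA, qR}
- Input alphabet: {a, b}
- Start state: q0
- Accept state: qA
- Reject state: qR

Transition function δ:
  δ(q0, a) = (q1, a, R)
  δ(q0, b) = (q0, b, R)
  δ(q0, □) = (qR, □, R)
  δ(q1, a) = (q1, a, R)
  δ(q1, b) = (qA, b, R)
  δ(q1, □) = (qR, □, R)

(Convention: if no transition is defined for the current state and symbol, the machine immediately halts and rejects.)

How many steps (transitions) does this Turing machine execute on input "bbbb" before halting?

Execution trace:
Initial: [q0]bbbb
Step 1: δ(q0, b) = (q0, b, R) → b[q0]bbb
Step 2: δ(q0, b) = (q0, b, R) → bb[q0]bb
Step 3: δ(q0, b) = (q0, b, R) → bbb[q0]b
Step 4: δ(q0, b) = (q0, b, R) → bbbb[q0]□
Step 5: δ(q0, □) = (qR, □, R) → bbbb□[qR]□

The machine reaches the reject state qR and halts.

The machine executed 5 steps before halting.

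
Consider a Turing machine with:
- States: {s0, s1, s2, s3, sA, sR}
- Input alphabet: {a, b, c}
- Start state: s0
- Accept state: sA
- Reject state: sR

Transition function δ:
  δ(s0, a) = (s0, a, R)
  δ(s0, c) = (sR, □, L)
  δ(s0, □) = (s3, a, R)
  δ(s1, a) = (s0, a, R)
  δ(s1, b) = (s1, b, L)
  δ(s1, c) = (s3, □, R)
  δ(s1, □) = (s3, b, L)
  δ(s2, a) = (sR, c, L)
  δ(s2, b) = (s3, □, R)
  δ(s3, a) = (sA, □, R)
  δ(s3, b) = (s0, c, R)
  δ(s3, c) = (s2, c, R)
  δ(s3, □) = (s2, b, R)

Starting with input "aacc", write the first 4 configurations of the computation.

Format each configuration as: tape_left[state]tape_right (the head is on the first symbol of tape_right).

Transitions applied:
Step 1: δ(s0, a) = (s0, a, R)
Step 2: δ(s0, a) = (s0, a, R)
Step 3: δ(s0, c) = (sR, □, L)

The first 4 configurations are:
[s0]aacc ⊢ a[s0]acc ⊢ aa[s0]cc ⊢ a[sR]a□c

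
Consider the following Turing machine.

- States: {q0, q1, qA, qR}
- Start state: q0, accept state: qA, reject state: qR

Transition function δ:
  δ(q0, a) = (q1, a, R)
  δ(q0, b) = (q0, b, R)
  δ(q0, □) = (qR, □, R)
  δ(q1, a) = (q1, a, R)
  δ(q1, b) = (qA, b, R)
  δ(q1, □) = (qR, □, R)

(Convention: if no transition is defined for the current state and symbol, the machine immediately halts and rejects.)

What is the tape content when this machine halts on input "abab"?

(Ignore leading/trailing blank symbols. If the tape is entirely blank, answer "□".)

Execution trace:
Initial: [q0]abab
Step 1: δ(q0, a) = (q1, a, R) → a[q1]bab
Step 2: δ(q1, b) = (qA, b, R) → ab[qA]ab

The machine reaches the accept state qA and halts.

Final tape (ignoring leading/trailing blanks): abab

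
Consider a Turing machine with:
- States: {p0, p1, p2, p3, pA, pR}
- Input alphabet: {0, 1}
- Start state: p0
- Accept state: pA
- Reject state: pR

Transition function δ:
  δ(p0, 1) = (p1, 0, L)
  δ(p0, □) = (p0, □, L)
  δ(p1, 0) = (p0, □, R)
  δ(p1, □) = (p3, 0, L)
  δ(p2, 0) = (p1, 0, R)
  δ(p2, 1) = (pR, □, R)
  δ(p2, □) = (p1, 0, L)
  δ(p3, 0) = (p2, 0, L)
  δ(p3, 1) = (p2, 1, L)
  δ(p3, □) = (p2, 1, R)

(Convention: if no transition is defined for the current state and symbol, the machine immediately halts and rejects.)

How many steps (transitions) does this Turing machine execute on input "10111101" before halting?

Execution trace:
Initial: [p0]10111101
Step 1: δ(p0, 1) = (p1, 0, L) → [p1]□00111101
Step 2: δ(p1, □) = (p3, 0, L) → [p3]□000111101
Step 3: δ(p3, □) = (p2, 1, R) → 1[p2]000111101
Step 4: δ(p2, 0) = (p1, 0, R) → 10[p1]00111101
Step 5: δ(p1, 0) = (p0, □, R) → 10□[p0]0111101

No transition is defined for δ(p0, 0). By convention the machine halts and rejects.

The machine executed 5 steps before halting.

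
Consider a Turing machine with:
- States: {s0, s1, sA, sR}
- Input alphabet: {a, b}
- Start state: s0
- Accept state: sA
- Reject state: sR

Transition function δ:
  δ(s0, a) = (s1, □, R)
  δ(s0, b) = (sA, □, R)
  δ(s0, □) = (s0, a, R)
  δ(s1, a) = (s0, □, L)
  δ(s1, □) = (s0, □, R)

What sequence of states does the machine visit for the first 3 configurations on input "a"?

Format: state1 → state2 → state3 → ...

Execution trace:
Initial: [s0]a
Step 1: δ(s0, a) = (s1, □, R) → □[s1]□
Step 2: δ(s1, □) = (s0, □, R) → □□[s0]□

State sequence: s0 → s1 → s0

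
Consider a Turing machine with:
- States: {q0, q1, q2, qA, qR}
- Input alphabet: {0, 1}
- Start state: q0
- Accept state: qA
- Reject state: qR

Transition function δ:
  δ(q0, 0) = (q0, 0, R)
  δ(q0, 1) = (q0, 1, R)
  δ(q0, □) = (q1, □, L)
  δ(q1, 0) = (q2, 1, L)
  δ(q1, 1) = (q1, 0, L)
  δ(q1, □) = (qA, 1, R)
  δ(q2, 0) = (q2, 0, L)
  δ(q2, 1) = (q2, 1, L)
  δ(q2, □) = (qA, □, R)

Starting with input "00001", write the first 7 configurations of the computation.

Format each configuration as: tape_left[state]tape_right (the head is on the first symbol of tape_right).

Transitions applied:
Step 1: δ(q0, 0) = (q0, 0, R)
Step 2: δ(q0, 0) = (q0, 0, R)
Step 3: δ(q0, 0) = (q0, 0, R)
Step 4: δ(q0, 0) = (q0, 0, R)
Step 5: δ(q0, 1) = (q0, 1, R)
Step 6: δ(q0, □) = (q1, □, L)

The first 7 configurations are:
[q0]00001 ⊢ 0[q0]0001 ⊢ 00[q0]001 ⊢ 000[q0]01 ⊢ 0000[q0]1 ⊢ 00001[q0]□ ⊢ 0000[q1]1□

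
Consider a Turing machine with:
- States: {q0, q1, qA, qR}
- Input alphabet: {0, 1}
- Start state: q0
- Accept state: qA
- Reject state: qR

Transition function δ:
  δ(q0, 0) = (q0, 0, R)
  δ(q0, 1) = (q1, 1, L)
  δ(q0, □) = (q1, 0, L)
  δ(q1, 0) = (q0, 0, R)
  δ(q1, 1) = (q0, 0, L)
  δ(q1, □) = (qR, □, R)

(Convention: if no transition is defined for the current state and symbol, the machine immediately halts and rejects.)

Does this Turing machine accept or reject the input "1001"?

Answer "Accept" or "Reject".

Execution trace:
Initial: [q0]1001
Step 1: δ(q0, 1) = (q1, 1, L) → [q1]□1001
Step 2: δ(q1, □) = (qR, □, R) → □[qR]1001

The machine reaches the reject state qR and halts.

Answer: Reject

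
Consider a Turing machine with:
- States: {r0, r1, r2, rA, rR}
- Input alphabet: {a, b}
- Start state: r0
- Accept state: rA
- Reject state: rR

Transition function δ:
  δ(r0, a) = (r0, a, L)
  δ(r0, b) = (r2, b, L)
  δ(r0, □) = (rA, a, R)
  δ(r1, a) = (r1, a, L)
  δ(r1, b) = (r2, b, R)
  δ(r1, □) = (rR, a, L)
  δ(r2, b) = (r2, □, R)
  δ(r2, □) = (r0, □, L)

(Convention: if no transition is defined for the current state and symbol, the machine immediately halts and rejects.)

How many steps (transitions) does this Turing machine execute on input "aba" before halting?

Execution trace:
Initial: [r0]aba
Step 1: δ(r0, a) = (r0, a, L) → [r0]□aba
Step 2: δ(r0, □) = (rA, a, R) → a[rA]aba

The machine reaches the accept state rA and halts.

The machine executed 2 steps before halting.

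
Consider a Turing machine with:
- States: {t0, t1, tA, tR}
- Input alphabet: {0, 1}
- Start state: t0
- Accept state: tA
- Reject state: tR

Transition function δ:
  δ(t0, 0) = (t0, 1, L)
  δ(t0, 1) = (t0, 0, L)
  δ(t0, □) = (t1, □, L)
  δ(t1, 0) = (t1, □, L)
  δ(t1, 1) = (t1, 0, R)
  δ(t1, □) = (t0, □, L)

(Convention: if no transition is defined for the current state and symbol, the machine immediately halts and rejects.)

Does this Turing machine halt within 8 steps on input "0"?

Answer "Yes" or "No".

Execution trace:
Initial: [t0]0
Step 1: δ(t0, 0) = (t0, 1, L) → [t0]□1
Step 2: δ(t0, □) = (t1, □, L) → [t1]□□1
Step 3: δ(t1, □) = (t0, □, L) → [t0]□□□1
Step 4: δ(t0, □) = (t1, □, L) → [t1]□□□□1
Step 5: δ(t1, □) = (t0, □, L) → [t0]□□□□□1
Step 6: δ(t0, □) = (t1, □, L) → [t1]□□□□□□1
Step 7: δ(t1, □) = (t0, □, L) → [t0]□□□□□□□1
Step 8: δ(t0, □) = (t1, □, L) → [t1]□□□□□□□□1

The machine has not reached a halting state after 8 steps.
The machine did not halt within the 8-step bound.

Answer: No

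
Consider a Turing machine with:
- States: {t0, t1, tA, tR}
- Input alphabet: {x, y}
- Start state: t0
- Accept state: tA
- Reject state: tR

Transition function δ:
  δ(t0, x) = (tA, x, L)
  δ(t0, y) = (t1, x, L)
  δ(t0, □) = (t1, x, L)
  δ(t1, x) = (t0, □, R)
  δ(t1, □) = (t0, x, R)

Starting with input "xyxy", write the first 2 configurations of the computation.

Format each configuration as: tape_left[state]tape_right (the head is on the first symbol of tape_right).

Transitions applied:
Step 1: δ(t0, x) = (tA, x, L)

The first 2 configurations are:
[t0]xyxy ⊢ [tA]□xyxy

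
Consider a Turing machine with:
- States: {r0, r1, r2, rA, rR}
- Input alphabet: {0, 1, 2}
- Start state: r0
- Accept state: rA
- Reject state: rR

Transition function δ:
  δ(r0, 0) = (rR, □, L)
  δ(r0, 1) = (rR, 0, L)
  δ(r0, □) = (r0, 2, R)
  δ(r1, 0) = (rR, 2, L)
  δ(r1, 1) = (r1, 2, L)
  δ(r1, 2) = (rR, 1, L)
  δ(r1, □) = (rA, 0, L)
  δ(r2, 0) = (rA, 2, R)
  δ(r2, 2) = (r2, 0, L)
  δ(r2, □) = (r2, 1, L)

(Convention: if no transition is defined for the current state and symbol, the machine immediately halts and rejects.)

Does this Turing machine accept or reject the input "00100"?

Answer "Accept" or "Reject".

Execution trace:
Initial: [r0]00100
Step 1: δ(r0, 0) = (rR, □, L) → [rR]□□0100

The machine reaches the reject state rR and halts.

Answer: Reject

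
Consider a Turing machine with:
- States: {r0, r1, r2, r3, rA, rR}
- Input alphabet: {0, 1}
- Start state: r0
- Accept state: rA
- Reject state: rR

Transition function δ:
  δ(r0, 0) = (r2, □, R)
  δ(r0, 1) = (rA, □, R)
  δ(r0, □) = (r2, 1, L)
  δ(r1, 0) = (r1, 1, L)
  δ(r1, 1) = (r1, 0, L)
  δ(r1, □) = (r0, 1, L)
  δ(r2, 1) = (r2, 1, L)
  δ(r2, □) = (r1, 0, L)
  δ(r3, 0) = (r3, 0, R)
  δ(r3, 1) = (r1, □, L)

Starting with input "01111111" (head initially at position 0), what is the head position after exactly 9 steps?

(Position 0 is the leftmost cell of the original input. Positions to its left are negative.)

Execution trace (head position shown):
Step 0: [r0]01111111  (head at position 0)
Step 1: move right → □[r2]1111111  (head at position 1)
Step 2: move left → [r2]□1111111  (head at position 0)
Step 3: move left → [r1]□01111111  (head at position -1)
Step 4: move left → [r0]□101111111  (head at position -2)
Step 5: move left → [r2]□1101111111  (head at position -3)
Step 6: move left → [r1]□01101111111  (head at position -4)
Step 7: move left → [r0]□101101111111  (head at position -5)
Step 8: move left → [r2]□1101101111111  (head at position -6)
Step 9: move left → [r1]□01101101111111  (head at position -7)

After 9 steps, the head is at position -7.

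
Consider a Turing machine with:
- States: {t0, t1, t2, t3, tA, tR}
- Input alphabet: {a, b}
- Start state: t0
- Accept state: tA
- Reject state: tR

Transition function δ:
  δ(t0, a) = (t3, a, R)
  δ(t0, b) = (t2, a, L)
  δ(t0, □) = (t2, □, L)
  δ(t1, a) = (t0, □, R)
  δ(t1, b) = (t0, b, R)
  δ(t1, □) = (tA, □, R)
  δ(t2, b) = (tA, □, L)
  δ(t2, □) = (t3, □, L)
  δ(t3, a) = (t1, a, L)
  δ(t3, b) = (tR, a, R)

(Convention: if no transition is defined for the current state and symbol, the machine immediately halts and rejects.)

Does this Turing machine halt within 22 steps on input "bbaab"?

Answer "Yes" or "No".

Execution trace:
Initial: [t0]bbaab
Step 1: δ(t0, b) = (t2, a, L) → [t2]□abaab
Step 2: δ(t2, □) = (t3, □, L) → [t3]□□abaab

No transition is defined for δ(t3, □). By convention the machine halts and rejects.
The machine halted after 2 steps (within the 22-step bound).

Answer: Yes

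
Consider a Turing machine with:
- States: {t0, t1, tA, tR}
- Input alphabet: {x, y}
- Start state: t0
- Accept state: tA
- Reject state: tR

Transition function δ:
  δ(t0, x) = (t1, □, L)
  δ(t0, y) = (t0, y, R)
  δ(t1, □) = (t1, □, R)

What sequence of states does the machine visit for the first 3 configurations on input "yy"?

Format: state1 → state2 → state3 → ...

Execution trace:
Initial: [t0]yy
Step 1: δ(t0, y) = (t0, y, R) → y[t0]y
Step 2: δ(t0, y) = (t0, y, R) → yy[t0]□

No transition is defined for δ(t0, □). By convention the machine halts and rejects.

State sequence: t0 → t0 → t0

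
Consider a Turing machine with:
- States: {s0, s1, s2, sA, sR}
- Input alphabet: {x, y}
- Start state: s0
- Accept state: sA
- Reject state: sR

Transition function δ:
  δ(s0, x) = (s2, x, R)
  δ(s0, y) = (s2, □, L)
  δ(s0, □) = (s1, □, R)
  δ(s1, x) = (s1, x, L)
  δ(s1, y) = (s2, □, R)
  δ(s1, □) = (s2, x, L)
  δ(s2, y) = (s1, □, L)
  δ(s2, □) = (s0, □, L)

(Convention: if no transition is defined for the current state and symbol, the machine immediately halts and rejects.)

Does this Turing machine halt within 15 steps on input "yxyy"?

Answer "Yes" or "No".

Execution trace:
Initial: [s0]yxyy
Step 1: δ(s0, y) = (s2, □, L) → [s2]□□xyy
Step 2: δ(s2, □) = (s0, □, L) → [s0]□□□xyy
Step 3: δ(s0, □) = (s1, □, R) → □[s1]□□xyy
Step 4: δ(s1, □) = (s2, x, L) → [s2]□x□xyy
Step 5: δ(s2, □) = (s0, □, L) → [s0]□□x□xyy
Step 6: δ(s0, □) = (s1, □, R) → □[s1]□x□xyy
Step 7: δ(s1, □) = (s2, x, L) → [s2]□xx□xyy
Step 8: δ(s2, □) = (s0, □, L) → [s0]□□xx□xyy
Step 9: δ(s0, □) = (s1, □, R) → □[s1]□xx□xyy
Step 10: δ(s1, □) = (s2, x, L) → [s2]□xxx□xyy
Step 11: δ(s2, □) = (s0, □, L) → [s0]□□xxx□xyy
Step 12: δ(s0, □) = (s1, □, R) → □[s1]□xxx□xyy
Step 13: δ(s1, □) = (s2, x, L) → [s2]□xxxx□xyy
Step 14: δ(s2, □) = (s0, □, L) → [s0]□□xxxx□xyy
Step 15: δ(s0, □) = (s1, □, R) → □[s1]□xxxx□xyy

The machine has not reached a halting state after 15 steps.
The machine did not halt within the 15-step bound.

Answer: No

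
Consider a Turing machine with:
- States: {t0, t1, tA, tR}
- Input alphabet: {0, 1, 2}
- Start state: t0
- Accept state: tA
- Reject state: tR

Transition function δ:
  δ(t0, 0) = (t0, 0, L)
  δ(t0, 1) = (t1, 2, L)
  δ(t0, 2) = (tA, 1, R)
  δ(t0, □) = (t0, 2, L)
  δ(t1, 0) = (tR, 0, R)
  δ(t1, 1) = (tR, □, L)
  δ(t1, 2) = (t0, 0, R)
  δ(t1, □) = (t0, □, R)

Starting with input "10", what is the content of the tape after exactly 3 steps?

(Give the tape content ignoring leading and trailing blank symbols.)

Execution trace:
Initial: [t0]10
Step 1: δ(t0, 1) = (t1, 2, L) → [t1]□20
Step 2: δ(t1, □) = (t0, □, R) → □[t0]20
Step 3: δ(t0, 2) = (tA, 1, R) → □1[tA]0

The machine reaches the accept state tA and halts.

After 3 steps, the tape (ignoring leading/trailing blanks) is: 10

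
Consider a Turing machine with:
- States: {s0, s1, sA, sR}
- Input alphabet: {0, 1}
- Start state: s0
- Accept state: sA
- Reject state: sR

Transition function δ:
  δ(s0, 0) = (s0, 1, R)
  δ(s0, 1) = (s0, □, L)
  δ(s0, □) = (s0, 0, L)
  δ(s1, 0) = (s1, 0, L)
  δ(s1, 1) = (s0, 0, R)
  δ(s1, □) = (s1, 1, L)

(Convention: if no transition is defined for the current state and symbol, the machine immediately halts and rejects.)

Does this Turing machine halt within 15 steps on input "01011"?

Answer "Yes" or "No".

Execution trace:
Initial: [s0]01011
Step 1: δ(s0, 0) = (s0, 1, R) → 1[s0]1011
Step 2: δ(s0, 1) = (s0, □, L) → [s0]1□011
Step 3: δ(s0, 1) = (s0, □, L) → [s0]□□□011
Step 4: δ(s0, □) = (s0, 0, L) → [s0]□0□□011
Step 5: δ(s0, □) = (s0, 0, L) → [s0]□00□□011
Step 6: δ(s0, □) = (s0, 0, L) → [s0]□000□□011
Step 7: δ(s0, □) = (s0, 0, L) → [s0]□0000□□011
Step 8: δ(s0, □) = (s0, 0, L) → [s0]□00000□□011
Step 9: δ(s0, □) = (s0, 0, L) → [s0]□000000□□011
Step 10: δ(s0, □) = (s0, 0, L) → [s0]□0000000□□011
Step 11: δ(s0, □) = (s0, 0, L) → [s0]□00000000□□011
Step 12: δ(s0, □) = (s0, 0, L) → [s0]□000000000□□011
Step 13: δ(s0, □) = (s0, 0, L) → [s0]□0000000000□□011
Step 14: δ(s0, □) = (s0, 0, L) → [s0]□00000000000□□011
Step 15: δ(s0, □) = (s0, 0, L) → [s0]□000000000000□□011

The machine has not reached a halting state after 15 steps.
The machine did not halt within the 15-step bound.

Answer: No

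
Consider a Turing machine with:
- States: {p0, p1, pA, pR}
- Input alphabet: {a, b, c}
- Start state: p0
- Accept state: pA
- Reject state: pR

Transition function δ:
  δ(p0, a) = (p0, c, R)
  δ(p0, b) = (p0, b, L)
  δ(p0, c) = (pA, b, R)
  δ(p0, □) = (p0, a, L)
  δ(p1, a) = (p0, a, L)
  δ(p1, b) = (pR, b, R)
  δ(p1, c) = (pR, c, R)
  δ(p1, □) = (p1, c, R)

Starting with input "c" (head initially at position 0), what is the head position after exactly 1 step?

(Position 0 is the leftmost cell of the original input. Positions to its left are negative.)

Execution trace (head position shown):
Step 0: [p0]c  (head at position 0)
Step 1: move right → b[pA]□  (head at position 1)

After 1 step, the head is at position 1.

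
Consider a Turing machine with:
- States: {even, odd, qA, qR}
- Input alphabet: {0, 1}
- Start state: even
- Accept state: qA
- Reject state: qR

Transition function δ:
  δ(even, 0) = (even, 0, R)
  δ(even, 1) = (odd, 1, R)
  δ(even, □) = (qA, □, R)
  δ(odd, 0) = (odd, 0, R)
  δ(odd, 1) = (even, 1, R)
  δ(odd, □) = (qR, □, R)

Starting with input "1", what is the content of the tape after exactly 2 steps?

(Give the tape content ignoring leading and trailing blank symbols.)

Execution trace:
Initial: [even]1
Step 1: δ(even, 1) = (odd, 1, R) → 1[odd]□
Step 2: δ(odd, □) = (qR, □, R) → 1□[qR]□

The machine reaches the reject state qR and halts.

After 2 steps, the tape (ignoring leading/trailing blanks) is: 1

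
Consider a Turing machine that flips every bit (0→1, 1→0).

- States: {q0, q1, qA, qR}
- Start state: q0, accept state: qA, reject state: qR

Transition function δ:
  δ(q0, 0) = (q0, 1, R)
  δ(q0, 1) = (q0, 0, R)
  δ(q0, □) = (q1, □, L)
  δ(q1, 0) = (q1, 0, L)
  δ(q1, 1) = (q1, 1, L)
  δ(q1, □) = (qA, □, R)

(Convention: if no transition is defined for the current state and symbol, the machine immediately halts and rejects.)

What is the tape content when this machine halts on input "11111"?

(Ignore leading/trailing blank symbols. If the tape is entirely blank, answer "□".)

Execution trace:
Initial: [q0]11111
Step 1: δ(q0, 1) = (q0, 0, R) → 0[q0]1111
Step 2: δ(q0, 1) = (q0, 0, R) → 00[q0]111
Step 3: δ(q0, 1) = (q0, 0, R) → 000[q0]11
Step 4: δ(q0, 1) = (q0, 0, R) → 0000[q0]1
Step 5: δ(q0, 1) = (q0, 0, R) → 00000[q0]□
Step 6: δ(q0, □) = (q1, □, L) → 0000[q1]0□
Step 7: δ(q1, 0) = (q1, 0, L) → 000[q1]00□
Step 8: δ(q1, 0) = (q1, 0, L) → 00[q1]000□
Step 9: δ(q1, 0) = (q1, 0, L) → 0[q1]0000□
Step 10: δ(q1, 0) = (q1, 0, L) → [q1]00000□
Step 11: δ(q1, 0) = (q1, 0, L) → [q1]□00000□
Step 12: δ(q1, □) = (qA, □, R) → □[qA]00000□

The machine reaches the accept state qA and halts.

Final tape (ignoring leading/trailing blanks): 00000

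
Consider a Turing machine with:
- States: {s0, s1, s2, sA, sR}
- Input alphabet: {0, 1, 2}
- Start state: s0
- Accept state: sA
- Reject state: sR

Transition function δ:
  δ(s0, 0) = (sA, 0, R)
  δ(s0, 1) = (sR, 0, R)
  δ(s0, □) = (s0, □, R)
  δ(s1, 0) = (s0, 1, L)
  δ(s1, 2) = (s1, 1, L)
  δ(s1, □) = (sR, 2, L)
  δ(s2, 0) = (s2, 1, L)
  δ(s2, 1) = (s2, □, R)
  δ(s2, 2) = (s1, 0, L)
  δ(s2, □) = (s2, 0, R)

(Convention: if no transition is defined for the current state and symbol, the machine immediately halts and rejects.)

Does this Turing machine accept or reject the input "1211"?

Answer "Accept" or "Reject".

Execution trace:
Initial: [s0]1211
Step 1: δ(s0, 1) = (sR, 0, R) → 0[sR]211

The machine reaches the reject state sR and halts.

Answer: Reject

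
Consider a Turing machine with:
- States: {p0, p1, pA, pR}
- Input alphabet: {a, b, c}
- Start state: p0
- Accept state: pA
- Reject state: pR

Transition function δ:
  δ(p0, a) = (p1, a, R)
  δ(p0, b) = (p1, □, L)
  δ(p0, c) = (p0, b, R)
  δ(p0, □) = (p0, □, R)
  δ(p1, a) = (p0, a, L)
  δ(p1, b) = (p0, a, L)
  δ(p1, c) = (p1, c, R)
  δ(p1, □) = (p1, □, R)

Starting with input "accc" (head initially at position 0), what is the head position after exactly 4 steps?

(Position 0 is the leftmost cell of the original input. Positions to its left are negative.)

Execution trace (head position shown):
Step 0: [p0]accc  (head at position 0)
Step 1: move right → a[p1]ccc  (head at position 1)
Step 2: move right → ac[p1]cc  (head at position 2)
Step 3: move right → acc[p1]c  (head at position 3)
Step 4: move right → accc[p1]□  (head at position 4)

After 4 steps, the head is at position 4.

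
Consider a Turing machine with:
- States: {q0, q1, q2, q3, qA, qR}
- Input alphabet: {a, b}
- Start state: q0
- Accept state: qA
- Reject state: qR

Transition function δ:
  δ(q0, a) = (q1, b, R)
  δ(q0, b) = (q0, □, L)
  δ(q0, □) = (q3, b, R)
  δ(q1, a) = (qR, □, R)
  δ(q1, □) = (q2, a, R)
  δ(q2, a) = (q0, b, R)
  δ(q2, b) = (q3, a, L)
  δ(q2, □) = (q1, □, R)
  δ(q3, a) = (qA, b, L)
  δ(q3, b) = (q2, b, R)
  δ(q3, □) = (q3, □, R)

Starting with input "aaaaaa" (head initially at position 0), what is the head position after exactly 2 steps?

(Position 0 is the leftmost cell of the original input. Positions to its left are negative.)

Execution trace (head position shown):
Step 0: [q0]aaaaaa  (head at position 0)
Step 1: move right → b[q1]aaaaa  (head at position 1)
Step 2: move right → b□[qR]aaaa  (head at position 2)

After 2 steps, the head is at position 2.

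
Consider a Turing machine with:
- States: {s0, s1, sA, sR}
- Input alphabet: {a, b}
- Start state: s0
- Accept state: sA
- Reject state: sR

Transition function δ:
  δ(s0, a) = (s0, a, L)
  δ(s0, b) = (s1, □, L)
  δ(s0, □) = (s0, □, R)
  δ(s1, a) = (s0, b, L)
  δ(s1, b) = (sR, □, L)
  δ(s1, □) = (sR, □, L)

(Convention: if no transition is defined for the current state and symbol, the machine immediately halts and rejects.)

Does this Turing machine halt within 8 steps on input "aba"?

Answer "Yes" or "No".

Execution trace:
Initial: [s0]aba
Step 1: δ(s0, a) = (s0, a, L) → [s0]□aba
Step 2: δ(s0, □) = (s0, □, R) → □[s0]aba
Step 3: δ(s0, a) = (s0, a, L) → [s0]□aba
Step 4: δ(s0, □) = (s0, □, R) → □[s0]aba
Step 5: δ(s0, a) = (s0, a, L) → [s0]□aba
Step 6: δ(s0, □) = (s0, □, R) → □[s0]aba
Step 7: δ(s0, a) = (s0, a, L) → [s0]□aba
Step 8: δ(s0, □) = (s0, □, R) → □[s0]aba

The machine has not reached a halting state after 8 steps.
The machine did not halt within the 8-step bound.

Answer: No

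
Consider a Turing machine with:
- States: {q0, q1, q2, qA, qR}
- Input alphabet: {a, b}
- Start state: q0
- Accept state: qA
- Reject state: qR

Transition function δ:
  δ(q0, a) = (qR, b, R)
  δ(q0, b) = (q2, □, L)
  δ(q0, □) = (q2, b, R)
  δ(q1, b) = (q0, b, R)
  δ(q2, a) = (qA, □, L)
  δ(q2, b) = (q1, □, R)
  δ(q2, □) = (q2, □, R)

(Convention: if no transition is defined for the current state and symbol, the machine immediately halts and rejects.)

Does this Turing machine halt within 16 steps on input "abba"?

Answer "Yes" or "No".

Execution trace:
Initial: [q0]abba
Step 1: δ(q0, a) = (qR, b, R) → b[qR]bba

The machine reaches the reject state qR and halts.
The machine halted after 1 step (within the 16-step bound).

Answer: Yes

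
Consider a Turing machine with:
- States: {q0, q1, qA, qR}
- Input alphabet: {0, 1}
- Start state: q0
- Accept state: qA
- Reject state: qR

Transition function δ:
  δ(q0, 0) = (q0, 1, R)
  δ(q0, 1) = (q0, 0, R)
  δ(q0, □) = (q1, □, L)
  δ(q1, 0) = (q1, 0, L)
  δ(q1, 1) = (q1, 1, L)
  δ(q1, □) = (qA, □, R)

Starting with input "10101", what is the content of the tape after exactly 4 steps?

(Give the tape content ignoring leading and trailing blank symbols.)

Execution trace:
Initial: [q0]10101
Step 1: δ(q0, 1) = (q0, 0, R) → 0[q0]0101
Step 2: δ(q0, 0) = (q0, 1, R) → 01[q0]101
Step 3: δ(q0, 1) = (q0, 0, R) → 010[q0]01
Step 4: δ(q0, 0) = (q0, 1, R) → 0101[q0]1

After 4 steps, the tape (ignoring leading/trailing blanks) is: 01011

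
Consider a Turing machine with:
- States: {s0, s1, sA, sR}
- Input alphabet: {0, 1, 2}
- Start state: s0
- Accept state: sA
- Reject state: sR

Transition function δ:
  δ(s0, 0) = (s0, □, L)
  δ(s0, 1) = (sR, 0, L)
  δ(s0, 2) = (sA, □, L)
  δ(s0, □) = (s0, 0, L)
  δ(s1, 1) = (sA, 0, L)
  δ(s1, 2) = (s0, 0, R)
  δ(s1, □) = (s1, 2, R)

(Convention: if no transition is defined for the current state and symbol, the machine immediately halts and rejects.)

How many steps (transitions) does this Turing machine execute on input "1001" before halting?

Execution trace:
Initial: [s0]1001
Step 1: δ(s0, 1) = (sR, 0, L) → [sR]□0001

The machine reaches the reject state sR and halts.

The machine executed 1 step before halting.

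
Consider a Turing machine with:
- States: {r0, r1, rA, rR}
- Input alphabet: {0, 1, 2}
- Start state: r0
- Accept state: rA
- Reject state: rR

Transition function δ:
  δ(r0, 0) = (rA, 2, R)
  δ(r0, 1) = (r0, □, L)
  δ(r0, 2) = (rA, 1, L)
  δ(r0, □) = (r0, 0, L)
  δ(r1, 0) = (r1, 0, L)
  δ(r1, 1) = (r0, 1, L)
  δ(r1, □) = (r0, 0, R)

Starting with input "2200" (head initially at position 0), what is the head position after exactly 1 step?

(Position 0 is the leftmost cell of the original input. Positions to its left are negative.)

Execution trace (head position shown):
Step 0: [r0]2200  (head at position 0)
Step 1: move left → [rA]□1200  (head at position -1)

After 1 step, the head is at position -1.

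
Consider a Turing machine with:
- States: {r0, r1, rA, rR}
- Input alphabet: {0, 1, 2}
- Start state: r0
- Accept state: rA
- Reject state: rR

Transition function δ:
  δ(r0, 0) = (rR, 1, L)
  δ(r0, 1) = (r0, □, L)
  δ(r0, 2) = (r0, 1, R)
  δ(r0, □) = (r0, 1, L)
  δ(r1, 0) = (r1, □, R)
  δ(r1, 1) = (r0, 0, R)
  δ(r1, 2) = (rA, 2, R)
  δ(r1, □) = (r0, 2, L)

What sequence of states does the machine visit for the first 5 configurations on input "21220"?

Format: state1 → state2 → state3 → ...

Execution trace:
Initial: [r0]21220
Step 1: δ(r0, 2) = (r0, 1, R) → 1[r0]1220
Step 2: δ(r0, 1) = (r0, □, L) → [r0]1□220
Step 3: δ(r0, 1) = (r0, □, L) → [r0]□□□220
Step 4: δ(r0, □) = (r0, 1, L) → [r0]□1□□220

State sequence: r0 → r0 → r0 → r0 → r0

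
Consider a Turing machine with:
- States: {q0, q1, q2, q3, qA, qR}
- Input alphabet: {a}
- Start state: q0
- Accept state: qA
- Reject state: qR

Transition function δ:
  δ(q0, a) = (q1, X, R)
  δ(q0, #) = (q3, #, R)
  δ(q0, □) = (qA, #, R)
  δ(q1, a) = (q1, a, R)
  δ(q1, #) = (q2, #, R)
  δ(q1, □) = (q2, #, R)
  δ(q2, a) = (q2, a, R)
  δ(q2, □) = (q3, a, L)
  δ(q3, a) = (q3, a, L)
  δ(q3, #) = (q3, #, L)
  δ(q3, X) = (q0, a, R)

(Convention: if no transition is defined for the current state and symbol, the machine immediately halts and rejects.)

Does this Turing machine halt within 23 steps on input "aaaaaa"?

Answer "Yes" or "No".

Execution trace:
Initial: [q0]aaaaaa
Step 1: δ(q0, a) = (q1, X, R) → X[q1]aaaaa
Step 2: δ(q1, a) = (q1, a, R) → Xa[q1]aaaa
Step 3: δ(q1, a) = (q1, a, R) → Xaa[q1]aaa
Step 4: δ(q1, a) = (q1, a, R) → Xaaa[q1]aa
Step 5: δ(q1, a) = (q1, a, R) → Xaaaa[q1]a
Step 6: δ(q1, a) = (q1, a, R) → Xaaaaa[q1]□
Step 7: δ(q1, □) = (q2, #, R) → Xaaaaa#[q2]□
Step 8: δ(q2, □) = (q3, a, L) → Xaaaaa[q3]#a
Step 9: δ(q3, #) = (q3, #, L) → Xaaaa[q3]a#a
Step 10: δ(q3, a) = (q3, a, L) → Xaaa[q3]aa#a
Step 11: δ(q3, a) = (q3, a, L) → Xaa[q3]aaa#a
Step 12: δ(q3, a) = (q3, a, L) → Xa[q3]aaaa#a
Step 13: δ(q3, a) = (q3, a, L) → X[q3]aaaaa#a
Step 14: δ(q3, a) = (q3, a, L) → [q3]Xaaaaa#a
Step 15: δ(q3, X) = (q0, a, R) → a[q0]aaaaa#a
Step 16: δ(q0, a) = (q1, X, R) → aX[q1]aaaa#a
Step 17: δ(q1, a) = (q1, a, R) → aXa[q1]aaa#a
Step 18: δ(q1, a) = (q1, a, R) → aXaa[q1]aa#a
Step 19: δ(q1, a) = (q1, a, R) → aXaaa[q1]a#a
Step 20: δ(q1, a) = (q1, a, R) → aXaaaa[q1]#a
Step 21: δ(q1, #) = (q2, #, R) → aXaaaa#[q2]a
Step 22: δ(q2, a) = (q2, a, R) → aXaaaa#a[q2]□
Step 23: δ(q2, □) = (q3, a, L) → aXaaaa#[q3]aa

The machine has not reached a halting state after 23 steps.
The machine did not halt within the 23-step bound.

Answer: No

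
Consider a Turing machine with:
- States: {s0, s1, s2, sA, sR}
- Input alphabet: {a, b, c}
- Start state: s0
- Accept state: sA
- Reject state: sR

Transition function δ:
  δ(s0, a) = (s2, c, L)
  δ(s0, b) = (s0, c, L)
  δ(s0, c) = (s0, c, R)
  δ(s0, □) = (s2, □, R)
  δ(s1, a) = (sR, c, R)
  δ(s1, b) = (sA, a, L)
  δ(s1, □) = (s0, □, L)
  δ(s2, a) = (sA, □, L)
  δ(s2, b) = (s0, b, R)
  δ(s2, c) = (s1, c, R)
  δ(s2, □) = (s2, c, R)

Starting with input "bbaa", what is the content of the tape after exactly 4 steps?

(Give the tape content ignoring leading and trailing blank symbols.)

Execution trace:
Initial: [s0]bbaa
Step 1: δ(s0, b) = (s0, c, L) → [s0]□cbaa
Step 2: δ(s0, □) = (s2, □, R) → □[s2]cbaa
Step 3: δ(s2, c) = (s1, c, R) → □c[s1]baa
Step 4: δ(s1, b) = (sA, a, L) → □[sA]caaa

The machine reaches the accept state sA and halts.

After 4 steps, the tape (ignoring leading/trailing blanks) is: caaa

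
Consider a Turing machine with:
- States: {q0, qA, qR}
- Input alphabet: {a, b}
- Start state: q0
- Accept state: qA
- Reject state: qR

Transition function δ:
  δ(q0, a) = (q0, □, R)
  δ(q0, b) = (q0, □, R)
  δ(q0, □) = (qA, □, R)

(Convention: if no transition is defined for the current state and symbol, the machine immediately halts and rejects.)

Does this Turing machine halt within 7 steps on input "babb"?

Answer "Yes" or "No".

Execution trace:
Initial: [q0]babb
Step 1: δ(q0, b) = (q0, □, R) → □[q0]abb
Step 2: δ(q0, a) = (q0, □, R) → □□[q0]bb
Step 3: δ(q0, b) = (q0, □, R) → □□□[q0]b
Step 4: δ(q0, b) = (q0, □, R) → □□□□[q0]□
Step 5: δ(q0, □) = (qA, □, R) → □□□□□[qA]□

The machine reaches the accept state qA and halts.
The machine halted after 5 steps (within the 7-step bound).

Answer: Yes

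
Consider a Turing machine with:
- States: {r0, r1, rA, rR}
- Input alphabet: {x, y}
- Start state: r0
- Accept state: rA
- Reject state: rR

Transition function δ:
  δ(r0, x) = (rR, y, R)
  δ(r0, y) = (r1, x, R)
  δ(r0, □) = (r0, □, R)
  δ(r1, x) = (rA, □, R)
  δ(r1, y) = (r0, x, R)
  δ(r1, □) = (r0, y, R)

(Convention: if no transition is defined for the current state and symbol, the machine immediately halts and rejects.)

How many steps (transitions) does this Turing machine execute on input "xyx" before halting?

Execution trace:
Initial: [r0]xyx
Step 1: δ(r0, x) = (rR, y, R) → y[rR]yx

The machine reaches the reject state rR and halts.

The machine executed 1 step before halting.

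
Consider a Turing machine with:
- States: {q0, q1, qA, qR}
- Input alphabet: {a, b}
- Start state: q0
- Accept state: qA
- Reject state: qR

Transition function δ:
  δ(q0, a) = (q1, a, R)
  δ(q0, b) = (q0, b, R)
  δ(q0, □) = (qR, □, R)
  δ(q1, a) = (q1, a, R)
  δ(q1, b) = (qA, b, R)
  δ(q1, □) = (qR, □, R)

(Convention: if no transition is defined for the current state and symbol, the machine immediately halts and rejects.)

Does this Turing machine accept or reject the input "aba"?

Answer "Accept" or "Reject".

Execution trace:
Initial: [q0]aba
Step 1: δ(q0, a) = (q1, a, R) → a[q1]ba
Step 2: δ(q1, b) = (qA, b, R) → ab[qA]a

The machine reaches the accept state qA and halts.

Answer: Accept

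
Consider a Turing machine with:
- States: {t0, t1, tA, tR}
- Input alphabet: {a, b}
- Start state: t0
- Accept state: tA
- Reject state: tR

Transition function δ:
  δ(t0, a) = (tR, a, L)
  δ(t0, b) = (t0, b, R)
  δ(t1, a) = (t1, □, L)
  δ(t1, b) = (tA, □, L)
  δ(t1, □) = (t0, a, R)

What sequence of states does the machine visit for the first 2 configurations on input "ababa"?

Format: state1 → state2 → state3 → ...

Execution trace:
Initial: [t0]ababa
Step 1: δ(t0, a) = (tR, a, L) → [tR]□ababa

The machine reaches the reject state tR and halts.

State sequence: t0 → tR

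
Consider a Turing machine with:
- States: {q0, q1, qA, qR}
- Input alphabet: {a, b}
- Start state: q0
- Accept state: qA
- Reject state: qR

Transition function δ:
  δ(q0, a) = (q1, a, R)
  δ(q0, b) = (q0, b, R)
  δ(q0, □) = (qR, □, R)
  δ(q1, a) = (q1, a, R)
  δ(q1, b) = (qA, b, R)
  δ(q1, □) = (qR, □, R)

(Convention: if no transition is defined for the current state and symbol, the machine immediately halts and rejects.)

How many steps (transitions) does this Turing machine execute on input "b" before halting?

Execution trace:
Initial: [q0]b
Step 1: δ(q0, b) = (q0, b, R) → b[q0]□
Step 2: δ(q0, □) = (qR, □, R) → b□[qR]□

The machine reaches the reject state qR and halts.

The machine executed 2 steps before halting.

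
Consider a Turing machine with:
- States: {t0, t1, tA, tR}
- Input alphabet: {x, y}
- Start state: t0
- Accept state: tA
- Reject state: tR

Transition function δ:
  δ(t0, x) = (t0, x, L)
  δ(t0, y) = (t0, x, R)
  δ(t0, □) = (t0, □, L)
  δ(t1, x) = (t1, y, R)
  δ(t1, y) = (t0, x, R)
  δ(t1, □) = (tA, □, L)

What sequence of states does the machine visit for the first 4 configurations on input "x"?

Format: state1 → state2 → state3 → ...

Execution trace:
Initial: [t0]x
Step 1: δ(t0, x) = (t0, x, L) → [t0]□x
Step 2: δ(t0, □) = (t0, □, L) → [t0]□□x
Step 3: δ(t0, □) = (t0, □, L) → [t0]□□□x

State sequence: t0 → t0 → t0 → t0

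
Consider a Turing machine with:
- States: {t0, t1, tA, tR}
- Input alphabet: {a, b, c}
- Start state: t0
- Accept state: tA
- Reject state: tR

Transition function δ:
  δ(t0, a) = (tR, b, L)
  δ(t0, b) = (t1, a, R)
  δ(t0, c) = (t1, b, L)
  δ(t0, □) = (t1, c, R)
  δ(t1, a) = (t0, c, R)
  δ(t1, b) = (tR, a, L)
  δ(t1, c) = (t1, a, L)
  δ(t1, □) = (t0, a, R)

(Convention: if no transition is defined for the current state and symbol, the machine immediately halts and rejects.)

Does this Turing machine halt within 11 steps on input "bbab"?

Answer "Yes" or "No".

Execution trace:
Initial: [t0]bbab
Step 1: δ(t0, b) = (t1, a, R) → a[t1]bab
Step 2: δ(t1, b) = (tR, a, L) → [tR]aaab

The machine reaches the reject state tR and halts.
The machine halted after 2 steps (within the 11-step bound).

Answer: Yes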